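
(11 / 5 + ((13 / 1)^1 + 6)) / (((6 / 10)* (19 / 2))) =212 / 57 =3.72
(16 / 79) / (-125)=-16 / 9875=-0.00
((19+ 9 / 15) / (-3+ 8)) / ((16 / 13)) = 637 / 200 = 3.18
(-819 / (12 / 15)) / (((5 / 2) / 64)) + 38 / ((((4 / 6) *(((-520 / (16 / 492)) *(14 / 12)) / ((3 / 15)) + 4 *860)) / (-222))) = -784794342 / 29945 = -26207.86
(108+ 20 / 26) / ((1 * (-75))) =-1414 / 975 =-1.45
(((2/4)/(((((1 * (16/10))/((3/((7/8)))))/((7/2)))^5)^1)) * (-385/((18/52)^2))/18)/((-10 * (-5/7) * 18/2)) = -56931875/1728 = -32946.69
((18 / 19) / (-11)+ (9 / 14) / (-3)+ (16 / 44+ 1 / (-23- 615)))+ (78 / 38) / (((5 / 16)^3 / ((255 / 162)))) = 1011262264 / 9546075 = 105.93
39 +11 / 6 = 245 / 6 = 40.83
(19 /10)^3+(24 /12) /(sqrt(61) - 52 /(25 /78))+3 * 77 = 3903779583449 /16413011000 - 1250 * sqrt(61) /16413011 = 237.85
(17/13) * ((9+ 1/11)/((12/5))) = 2125/429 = 4.95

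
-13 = -13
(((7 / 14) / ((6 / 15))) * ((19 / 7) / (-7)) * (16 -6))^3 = -107171875 / 941192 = -113.87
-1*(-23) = 23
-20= -20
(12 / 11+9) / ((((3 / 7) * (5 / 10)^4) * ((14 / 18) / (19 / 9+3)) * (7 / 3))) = 81696 / 77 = 1060.99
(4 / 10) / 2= 0.20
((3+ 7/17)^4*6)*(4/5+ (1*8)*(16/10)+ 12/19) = 11569.66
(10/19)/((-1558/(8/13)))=-40/192413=-0.00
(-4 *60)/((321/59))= -4720/107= -44.11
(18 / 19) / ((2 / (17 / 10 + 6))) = 693 / 190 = 3.65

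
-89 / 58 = -1.53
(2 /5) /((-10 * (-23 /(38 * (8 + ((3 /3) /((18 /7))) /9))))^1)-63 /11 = -2661898 /512325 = -5.20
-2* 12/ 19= -24/ 19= -1.26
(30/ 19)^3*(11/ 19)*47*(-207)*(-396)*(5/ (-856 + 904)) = 119192411250/ 130321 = 914606.33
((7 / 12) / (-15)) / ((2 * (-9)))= 7 / 3240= 0.00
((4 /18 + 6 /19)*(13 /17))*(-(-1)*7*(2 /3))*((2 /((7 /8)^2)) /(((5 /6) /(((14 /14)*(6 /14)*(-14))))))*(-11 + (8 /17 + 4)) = 45314048 /192185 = 235.78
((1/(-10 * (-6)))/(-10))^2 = 1/360000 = 0.00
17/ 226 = 0.08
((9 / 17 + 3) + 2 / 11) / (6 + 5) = 694 / 2057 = 0.34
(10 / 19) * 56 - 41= -219 / 19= -11.53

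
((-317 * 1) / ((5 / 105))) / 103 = -6657 / 103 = -64.63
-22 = -22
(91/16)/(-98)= -13/224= -0.06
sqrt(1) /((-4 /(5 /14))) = -5 /56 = -0.09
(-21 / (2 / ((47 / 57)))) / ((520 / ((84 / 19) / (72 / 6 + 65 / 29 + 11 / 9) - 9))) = 27481041 / 189409480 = 0.15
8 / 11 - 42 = -454 / 11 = -41.27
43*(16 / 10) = 344 / 5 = 68.80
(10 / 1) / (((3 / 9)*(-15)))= -2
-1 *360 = -360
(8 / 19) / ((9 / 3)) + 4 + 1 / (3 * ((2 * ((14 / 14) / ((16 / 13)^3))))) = 557404 / 125229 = 4.45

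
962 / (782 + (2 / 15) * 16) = 7215 / 5881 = 1.23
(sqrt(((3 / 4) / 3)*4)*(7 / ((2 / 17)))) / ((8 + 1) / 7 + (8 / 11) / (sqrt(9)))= 27489 / 706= 38.94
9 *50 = 450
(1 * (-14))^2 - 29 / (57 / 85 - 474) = 7888133 / 40233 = 196.06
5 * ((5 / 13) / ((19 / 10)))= 250 / 247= 1.01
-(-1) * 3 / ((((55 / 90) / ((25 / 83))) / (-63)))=-85050 / 913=-93.15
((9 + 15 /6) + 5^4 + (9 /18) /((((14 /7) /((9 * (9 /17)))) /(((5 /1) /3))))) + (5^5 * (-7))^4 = 15570449829101605917 /68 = 228977203369141263.49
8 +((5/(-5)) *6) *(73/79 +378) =-178978/79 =-2265.54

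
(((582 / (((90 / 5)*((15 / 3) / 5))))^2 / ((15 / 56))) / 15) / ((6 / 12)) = 1053808 / 2025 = 520.40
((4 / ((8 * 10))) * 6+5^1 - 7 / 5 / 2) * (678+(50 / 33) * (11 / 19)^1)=890008 / 285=3122.84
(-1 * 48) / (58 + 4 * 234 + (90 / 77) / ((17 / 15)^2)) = -267036 / 5534933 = -0.05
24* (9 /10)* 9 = 972 /5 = 194.40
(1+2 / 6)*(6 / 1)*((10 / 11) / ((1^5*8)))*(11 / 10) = 1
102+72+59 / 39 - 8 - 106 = 61.51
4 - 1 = 3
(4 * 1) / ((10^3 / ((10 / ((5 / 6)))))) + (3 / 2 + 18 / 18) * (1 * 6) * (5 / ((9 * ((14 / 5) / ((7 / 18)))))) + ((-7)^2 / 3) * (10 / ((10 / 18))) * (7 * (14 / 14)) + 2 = 27826273 / 13500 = 2061.21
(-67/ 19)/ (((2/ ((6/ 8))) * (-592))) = 201/ 89984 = 0.00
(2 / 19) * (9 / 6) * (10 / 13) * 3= 90 / 247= 0.36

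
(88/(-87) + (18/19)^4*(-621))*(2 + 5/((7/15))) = -505787587400/79365489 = -6372.89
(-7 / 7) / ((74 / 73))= -73 / 74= -0.99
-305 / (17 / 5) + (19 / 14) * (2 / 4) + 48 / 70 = -210253 / 2380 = -88.34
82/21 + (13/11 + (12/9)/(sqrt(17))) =4 * sqrt(17)/51 + 1175/231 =5.41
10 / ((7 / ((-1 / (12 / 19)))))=-95 / 42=-2.26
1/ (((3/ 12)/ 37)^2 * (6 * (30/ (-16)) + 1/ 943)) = -82621888/ 42431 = -1947.21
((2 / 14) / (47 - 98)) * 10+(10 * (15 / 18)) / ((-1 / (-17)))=16855 / 119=141.64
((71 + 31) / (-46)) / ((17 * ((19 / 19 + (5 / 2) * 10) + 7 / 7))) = -1 / 207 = -0.00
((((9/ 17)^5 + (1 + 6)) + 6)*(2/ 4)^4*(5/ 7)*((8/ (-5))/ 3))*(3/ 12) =-9258595/ 119267988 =-0.08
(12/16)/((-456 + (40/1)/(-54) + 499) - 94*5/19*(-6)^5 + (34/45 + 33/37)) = 284715/73037973464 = 0.00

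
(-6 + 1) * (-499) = 2495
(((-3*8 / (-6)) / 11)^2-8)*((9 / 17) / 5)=-504 / 605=-0.83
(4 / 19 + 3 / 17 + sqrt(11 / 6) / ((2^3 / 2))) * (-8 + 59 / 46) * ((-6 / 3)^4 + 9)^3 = -603515625 / 14858 - 1609375 * sqrt(66) / 368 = -76147.77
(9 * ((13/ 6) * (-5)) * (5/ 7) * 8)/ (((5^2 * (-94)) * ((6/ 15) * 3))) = 65/ 329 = 0.20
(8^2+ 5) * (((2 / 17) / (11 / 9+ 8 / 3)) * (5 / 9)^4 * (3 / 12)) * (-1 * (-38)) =54625 / 28917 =1.89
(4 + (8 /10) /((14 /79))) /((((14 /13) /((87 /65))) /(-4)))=-42.33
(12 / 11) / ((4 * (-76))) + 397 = 331889 / 836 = 397.00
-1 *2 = -2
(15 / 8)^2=225 / 64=3.52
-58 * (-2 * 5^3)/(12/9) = 10875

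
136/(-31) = -136/31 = -4.39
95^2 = 9025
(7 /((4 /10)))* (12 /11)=210 /11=19.09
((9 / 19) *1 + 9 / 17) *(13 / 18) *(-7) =-1638 / 323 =-5.07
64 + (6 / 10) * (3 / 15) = 1603 / 25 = 64.12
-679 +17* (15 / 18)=-3989 / 6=-664.83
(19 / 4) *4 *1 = 19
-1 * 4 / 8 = -1 / 2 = -0.50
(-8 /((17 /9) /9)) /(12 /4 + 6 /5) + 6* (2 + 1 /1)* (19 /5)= 35298 /595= 59.32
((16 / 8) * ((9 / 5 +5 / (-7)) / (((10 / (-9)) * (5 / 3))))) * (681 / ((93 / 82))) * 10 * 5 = -35203.62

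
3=3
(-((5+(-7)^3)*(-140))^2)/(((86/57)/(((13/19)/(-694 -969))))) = 610609.25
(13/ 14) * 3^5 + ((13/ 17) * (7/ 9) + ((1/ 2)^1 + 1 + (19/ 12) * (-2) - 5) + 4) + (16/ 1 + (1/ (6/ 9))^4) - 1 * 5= 4106359/ 17136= 239.63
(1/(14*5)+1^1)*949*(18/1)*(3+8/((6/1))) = 2627781/35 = 75079.46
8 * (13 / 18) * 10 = 520 / 9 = 57.78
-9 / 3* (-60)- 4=176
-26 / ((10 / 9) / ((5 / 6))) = -39 / 2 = -19.50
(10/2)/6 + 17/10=38/15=2.53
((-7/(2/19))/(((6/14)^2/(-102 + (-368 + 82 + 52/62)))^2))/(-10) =11499820315333/389205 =29546949.08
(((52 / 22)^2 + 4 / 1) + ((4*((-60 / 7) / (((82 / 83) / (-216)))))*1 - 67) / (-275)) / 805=-15130441 / 698880875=-0.02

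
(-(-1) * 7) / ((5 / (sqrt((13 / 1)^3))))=91 * sqrt(13) / 5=65.62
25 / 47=0.53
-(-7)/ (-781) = -7/ 781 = -0.01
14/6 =2.33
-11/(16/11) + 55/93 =-10373/1488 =-6.97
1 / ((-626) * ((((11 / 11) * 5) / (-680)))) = 68 / 313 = 0.22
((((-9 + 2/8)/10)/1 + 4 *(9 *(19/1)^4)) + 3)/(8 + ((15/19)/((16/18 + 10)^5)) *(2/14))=5640259954916073620/9617718163687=586444.71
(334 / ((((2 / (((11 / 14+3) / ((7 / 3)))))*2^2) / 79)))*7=2097687 / 56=37458.70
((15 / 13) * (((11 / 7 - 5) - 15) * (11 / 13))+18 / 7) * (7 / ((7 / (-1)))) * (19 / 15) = 115539 / 5915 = 19.53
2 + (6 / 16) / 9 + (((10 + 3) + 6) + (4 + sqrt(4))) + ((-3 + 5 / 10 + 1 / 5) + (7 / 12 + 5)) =30.32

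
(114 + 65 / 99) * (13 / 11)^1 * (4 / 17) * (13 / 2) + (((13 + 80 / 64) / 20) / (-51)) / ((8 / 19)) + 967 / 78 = 219.60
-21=-21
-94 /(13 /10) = -940 /13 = -72.31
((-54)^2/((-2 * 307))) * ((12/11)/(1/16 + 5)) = -3456/3377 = -1.02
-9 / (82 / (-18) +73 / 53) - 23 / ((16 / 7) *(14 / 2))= 8455 / 6064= 1.39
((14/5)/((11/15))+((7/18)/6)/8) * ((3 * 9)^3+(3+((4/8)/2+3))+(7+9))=2866325665/38016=75397.88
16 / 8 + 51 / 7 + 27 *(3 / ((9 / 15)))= 1010 / 7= 144.29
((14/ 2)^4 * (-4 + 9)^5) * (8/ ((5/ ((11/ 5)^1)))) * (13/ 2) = 171671500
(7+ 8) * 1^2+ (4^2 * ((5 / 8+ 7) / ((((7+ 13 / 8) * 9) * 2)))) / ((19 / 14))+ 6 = 254611 / 11799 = 21.58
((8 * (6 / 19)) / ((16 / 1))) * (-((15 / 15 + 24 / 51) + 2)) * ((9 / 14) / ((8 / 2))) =-1593 / 18088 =-0.09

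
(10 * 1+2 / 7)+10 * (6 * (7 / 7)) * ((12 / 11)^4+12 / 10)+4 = 17552284 / 102487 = 171.26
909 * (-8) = -7272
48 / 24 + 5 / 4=13 / 4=3.25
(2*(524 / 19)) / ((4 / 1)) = 262 / 19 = 13.79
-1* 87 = -87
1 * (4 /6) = 2 /3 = 0.67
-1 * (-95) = 95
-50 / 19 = -2.63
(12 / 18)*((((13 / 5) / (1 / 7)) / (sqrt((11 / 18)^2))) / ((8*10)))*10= 273 / 110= 2.48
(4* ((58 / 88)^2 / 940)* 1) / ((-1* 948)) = -841 / 431302080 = -0.00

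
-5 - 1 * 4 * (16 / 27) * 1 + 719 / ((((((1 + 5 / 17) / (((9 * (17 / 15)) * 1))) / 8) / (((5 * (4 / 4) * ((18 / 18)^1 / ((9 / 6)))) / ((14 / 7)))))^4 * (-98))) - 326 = -894877465.95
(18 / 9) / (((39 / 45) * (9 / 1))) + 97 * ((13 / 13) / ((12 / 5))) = 2115 / 52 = 40.67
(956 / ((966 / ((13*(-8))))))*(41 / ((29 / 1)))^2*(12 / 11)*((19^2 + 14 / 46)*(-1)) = 2777729585280 / 34256453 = 81086.32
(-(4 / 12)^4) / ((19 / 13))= -13 / 1539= -0.01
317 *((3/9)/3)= 317/9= 35.22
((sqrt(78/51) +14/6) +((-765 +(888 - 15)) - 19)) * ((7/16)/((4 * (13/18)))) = 63 * sqrt(442)/7072 +2877/208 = 14.02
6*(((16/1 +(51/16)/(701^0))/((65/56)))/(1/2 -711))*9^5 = -108768258/13195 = -8243.14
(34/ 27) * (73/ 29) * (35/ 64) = 43435/ 25056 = 1.73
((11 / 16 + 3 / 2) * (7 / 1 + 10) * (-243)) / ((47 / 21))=-3036285 / 752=-4037.61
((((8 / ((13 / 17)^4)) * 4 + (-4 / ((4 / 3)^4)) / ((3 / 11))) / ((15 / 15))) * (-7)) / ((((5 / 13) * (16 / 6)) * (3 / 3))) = -3413936211 / 5624320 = -607.00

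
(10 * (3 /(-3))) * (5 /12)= -25 /6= -4.17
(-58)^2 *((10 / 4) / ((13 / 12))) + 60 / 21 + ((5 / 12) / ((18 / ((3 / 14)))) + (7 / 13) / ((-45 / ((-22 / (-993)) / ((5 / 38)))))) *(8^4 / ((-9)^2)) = 7766.08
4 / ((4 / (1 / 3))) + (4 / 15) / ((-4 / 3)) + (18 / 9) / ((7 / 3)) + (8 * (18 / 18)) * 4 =3464 / 105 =32.99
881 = 881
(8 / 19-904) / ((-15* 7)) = 17168 / 1995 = 8.61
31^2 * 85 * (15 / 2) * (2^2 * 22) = 53912100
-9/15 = -3/5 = -0.60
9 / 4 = 2.25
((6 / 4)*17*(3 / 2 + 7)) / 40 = 867 / 160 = 5.42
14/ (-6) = -7/ 3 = -2.33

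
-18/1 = -18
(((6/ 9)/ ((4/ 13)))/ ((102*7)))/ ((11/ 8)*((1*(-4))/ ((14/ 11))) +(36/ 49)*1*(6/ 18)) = -91/ 122247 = -0.00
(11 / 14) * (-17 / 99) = -17 / 126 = -0.13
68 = 68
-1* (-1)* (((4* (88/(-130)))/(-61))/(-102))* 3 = -0.00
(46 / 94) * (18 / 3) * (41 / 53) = 5658 / 2491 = 2.27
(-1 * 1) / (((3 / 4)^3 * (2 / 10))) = -11.85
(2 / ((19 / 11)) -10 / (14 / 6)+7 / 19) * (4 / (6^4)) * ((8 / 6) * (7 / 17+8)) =-52481 / 549423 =-0.10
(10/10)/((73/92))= 92/73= 1.26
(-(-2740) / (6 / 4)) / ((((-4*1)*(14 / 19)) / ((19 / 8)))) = -247285 / 168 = -1471.93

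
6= 6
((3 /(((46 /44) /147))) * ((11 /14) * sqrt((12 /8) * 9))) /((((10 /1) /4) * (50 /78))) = 891891 * sqrt(6) /2875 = 759.89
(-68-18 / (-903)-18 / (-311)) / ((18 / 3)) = -3179132 / 280833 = -11.32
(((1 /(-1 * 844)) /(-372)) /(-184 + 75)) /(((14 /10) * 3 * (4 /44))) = -55 /718672752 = -0.00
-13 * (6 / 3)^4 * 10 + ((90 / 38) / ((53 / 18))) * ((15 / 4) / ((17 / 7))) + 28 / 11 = -781939001 / 376618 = -2076.21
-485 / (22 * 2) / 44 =-485 / 1936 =-0.25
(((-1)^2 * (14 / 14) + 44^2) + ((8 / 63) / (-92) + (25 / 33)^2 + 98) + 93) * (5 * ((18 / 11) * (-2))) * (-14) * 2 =29856039600 / 30613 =975273.24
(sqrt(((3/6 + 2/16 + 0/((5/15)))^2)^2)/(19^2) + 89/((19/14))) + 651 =16555865/23104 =716.58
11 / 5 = 2.20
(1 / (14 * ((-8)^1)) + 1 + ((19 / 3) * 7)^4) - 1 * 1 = 35044880671 / 9072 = 3862971.86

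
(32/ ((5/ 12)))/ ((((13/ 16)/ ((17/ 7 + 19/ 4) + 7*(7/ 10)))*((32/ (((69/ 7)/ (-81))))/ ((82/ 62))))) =-25513808/ 4443075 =-5.74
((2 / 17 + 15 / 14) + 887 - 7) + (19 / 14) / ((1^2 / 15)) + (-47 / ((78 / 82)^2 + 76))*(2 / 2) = 900.94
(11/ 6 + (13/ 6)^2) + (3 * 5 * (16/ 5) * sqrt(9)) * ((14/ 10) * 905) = 182454.53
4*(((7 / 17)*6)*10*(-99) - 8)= -166864 / 17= -9815.53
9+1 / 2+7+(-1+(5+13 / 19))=805 / 38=21.18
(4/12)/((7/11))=11/21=0.52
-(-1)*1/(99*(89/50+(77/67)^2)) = 224450/68901129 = 0.00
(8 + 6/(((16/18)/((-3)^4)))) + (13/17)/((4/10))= 37853/68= 556.66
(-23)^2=529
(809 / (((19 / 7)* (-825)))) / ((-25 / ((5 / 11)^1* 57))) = 5663 / 15125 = 0.37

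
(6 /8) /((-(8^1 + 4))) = -1 /16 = -0.06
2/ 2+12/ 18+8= 29/ 3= 9.67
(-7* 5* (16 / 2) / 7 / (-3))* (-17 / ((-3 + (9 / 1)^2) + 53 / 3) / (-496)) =85 / 17794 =0.00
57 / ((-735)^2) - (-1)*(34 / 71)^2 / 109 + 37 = 37.00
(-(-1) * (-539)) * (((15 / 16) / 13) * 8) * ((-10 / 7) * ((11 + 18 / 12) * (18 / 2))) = 1299375 / 26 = 49975.96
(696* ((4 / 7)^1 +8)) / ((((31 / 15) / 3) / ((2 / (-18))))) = -208800 / 217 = -962.21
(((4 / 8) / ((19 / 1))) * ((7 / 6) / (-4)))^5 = -16807 / 630919850360832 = -0.00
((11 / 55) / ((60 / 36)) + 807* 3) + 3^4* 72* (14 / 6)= 400728 / 25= 16029.12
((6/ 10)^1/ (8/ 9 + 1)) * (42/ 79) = 1134/ 6715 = 0.17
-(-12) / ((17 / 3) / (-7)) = -252 / 17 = -14.82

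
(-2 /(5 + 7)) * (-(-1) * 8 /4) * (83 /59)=-83 /177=-0.47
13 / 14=0.93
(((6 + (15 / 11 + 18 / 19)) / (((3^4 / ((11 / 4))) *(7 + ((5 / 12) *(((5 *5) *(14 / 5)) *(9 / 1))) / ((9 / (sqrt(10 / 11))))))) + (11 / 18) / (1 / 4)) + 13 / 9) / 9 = 0.43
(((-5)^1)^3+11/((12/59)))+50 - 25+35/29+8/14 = -107521/2436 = -44.14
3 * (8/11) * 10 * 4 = 960/11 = 87.27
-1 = -1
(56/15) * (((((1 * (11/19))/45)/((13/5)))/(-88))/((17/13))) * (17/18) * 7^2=-343/46170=-0.01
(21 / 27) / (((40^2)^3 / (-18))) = -7 / 2048000000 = -0.00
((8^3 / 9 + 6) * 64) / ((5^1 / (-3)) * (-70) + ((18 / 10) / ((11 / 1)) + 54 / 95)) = 34.28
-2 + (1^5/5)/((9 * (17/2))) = -1528/765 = -2.00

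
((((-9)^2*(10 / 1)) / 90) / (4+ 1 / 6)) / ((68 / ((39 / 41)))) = 1053 / 34850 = 0.03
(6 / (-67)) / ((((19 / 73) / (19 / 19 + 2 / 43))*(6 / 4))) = -0.24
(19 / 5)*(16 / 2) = 152 / 5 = 30.40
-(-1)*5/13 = 5/13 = 0.38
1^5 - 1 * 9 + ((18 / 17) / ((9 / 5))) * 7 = -3.88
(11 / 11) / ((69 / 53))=53 / 69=0.77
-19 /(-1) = 19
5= 5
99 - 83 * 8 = -565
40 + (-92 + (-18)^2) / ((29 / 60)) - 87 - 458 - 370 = -395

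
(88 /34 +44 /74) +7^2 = 32823 /629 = 52.18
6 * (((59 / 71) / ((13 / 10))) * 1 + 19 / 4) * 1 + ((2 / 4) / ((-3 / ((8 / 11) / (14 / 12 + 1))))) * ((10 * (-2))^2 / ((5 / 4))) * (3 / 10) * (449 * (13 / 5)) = -633276867 / 101530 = -6237.34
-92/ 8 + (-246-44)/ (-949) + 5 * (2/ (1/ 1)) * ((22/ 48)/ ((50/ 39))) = -289233/ 37960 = -7.62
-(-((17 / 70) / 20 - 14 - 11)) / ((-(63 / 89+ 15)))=1037829 / 652400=1.59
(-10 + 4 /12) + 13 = 10 /3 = 3.33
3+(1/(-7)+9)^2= 81.45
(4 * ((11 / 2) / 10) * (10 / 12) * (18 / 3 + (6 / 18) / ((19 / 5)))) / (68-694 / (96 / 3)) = 30536 / 126711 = 0.24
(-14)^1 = -14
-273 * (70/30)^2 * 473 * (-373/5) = 786696911/15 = 52446460.73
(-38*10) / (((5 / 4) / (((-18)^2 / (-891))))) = 1216 / 11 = 110.55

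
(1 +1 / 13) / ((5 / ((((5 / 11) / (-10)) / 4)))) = -7 / 2860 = -0.00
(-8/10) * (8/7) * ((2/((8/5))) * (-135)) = 154.29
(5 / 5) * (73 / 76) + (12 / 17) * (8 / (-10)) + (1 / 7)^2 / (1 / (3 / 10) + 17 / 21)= 525531 / 1311380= 0.40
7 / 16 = 0.44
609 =609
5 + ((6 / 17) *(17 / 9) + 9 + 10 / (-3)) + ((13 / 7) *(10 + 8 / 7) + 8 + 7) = 6913 / 147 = 47.03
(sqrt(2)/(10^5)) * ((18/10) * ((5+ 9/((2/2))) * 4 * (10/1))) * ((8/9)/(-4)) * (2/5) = -14 * sqrt(2)/15625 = -0.00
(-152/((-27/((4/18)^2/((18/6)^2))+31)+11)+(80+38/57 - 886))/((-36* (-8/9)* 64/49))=-48128633/2497920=-19.27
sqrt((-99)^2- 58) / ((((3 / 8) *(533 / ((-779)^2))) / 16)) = 1894528 *sqrt(9743) / 39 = 4794935.53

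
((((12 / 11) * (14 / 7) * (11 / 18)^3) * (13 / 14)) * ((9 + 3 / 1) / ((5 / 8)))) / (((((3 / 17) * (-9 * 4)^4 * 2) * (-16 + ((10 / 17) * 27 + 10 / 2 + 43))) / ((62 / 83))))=1281137 / 5483705844960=0.00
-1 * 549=-549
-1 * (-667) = 667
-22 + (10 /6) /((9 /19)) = -499 /27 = -18.48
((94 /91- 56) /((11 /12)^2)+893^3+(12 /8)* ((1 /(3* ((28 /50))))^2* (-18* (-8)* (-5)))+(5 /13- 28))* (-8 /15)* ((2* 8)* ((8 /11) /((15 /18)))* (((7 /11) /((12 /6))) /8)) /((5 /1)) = -540437537628672 /12810875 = -42185841.14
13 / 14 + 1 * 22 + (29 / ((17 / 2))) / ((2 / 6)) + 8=41.16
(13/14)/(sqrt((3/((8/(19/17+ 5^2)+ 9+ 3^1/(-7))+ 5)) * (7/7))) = 13 * sqrt(2792797)/10878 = 2.00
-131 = -131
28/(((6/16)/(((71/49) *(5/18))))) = 5680/189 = 30.05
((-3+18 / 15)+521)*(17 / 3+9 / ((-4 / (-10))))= 219362 / 15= 14624.13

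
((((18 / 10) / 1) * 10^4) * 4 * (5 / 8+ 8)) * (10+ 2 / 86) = 267651000 / 43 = 6224441.86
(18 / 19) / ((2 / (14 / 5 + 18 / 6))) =261 / 95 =2.75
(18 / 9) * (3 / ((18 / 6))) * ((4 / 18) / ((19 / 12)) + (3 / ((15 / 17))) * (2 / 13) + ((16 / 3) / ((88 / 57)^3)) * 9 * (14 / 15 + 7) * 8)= 16343219939 / 9862710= 1657.07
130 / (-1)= -130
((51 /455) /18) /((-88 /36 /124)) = -1581 /5005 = -0.32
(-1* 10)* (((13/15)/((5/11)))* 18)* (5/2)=-858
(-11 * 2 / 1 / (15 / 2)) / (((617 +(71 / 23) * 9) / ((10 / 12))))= -253 / 66735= -0.00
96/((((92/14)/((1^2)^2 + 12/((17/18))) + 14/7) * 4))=3262/337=9.68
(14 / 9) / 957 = 14 / 8613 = 0.00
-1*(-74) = 74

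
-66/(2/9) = -297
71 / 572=0.12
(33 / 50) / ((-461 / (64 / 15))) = -352 / 57625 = -0.01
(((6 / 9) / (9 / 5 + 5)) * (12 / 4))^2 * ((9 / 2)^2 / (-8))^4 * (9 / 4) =9685512225 / 1212153856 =7.99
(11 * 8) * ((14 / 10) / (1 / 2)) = 1232 / 5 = 246.40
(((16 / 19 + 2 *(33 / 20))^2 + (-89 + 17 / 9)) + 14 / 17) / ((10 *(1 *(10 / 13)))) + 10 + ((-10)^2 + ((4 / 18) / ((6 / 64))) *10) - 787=-662.28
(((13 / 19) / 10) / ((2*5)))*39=507 / 1900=0.27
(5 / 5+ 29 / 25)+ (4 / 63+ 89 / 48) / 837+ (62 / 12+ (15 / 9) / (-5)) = 147554509 / 21092400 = 7.00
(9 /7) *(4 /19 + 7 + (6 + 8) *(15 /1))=37143 /133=279.27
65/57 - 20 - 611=-629.86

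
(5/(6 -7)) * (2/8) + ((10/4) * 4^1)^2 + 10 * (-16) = -245/4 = -61.25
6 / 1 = 6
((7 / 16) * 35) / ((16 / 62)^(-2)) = 980 / 961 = 1.02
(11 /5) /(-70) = -11 /350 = -0.03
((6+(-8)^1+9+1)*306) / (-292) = -612 / 73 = -8.38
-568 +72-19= -515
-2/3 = -0.67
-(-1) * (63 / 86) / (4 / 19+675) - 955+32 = -1018339165 / 1103294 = -923.00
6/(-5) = -6/5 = -1.20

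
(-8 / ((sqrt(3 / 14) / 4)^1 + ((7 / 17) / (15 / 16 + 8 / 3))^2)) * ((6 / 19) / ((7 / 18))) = 8999348493090816 / 1403375284148227 -86185176847903872 * sqrt(42) / 9823626989037589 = -50.44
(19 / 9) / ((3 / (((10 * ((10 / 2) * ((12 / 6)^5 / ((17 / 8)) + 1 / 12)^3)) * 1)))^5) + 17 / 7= 28894840989201001334179685849938778812581005423618624161901453 / 21098391952797798324364476160030015488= 1369528116353404737325306.00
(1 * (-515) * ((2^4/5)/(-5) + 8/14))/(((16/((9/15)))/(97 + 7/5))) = 114021/875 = 130.31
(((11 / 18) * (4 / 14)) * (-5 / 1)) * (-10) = 550 / 63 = 8.73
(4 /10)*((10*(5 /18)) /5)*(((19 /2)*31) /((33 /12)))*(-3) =-2356 /33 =-71.39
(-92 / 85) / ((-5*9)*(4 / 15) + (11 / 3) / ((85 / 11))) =276 / 2939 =0.09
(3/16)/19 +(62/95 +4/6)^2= 2274841/1299600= 1.75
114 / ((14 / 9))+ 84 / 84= 520 / 7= 74.29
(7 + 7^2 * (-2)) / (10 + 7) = -91 / 17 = -5.35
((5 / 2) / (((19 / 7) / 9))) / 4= 315 / 152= 2.07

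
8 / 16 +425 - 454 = -28.50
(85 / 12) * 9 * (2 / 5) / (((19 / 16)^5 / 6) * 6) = 26738688 / 2476099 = 10.80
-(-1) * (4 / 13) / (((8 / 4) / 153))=306 / 13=23.54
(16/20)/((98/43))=0.35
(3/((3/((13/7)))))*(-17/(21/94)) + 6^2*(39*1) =185614/147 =1262.68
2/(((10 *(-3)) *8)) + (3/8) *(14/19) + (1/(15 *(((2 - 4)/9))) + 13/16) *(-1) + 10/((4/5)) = 11177/912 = 12.26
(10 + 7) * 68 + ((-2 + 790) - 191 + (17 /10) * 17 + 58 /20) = 1784.80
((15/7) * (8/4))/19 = 30/133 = 0.23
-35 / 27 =-1.30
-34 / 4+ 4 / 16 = -33 / 4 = -8.25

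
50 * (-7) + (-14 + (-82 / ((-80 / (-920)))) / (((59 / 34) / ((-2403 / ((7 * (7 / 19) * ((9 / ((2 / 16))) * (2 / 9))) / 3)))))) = 2187363509 / 23128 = 94576.42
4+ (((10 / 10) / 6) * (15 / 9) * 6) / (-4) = 3.58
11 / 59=0.19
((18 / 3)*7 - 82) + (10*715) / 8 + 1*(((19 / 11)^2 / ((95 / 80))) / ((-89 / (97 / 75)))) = 2758092173 / 3230700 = 853.71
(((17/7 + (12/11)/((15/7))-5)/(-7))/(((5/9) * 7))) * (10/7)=14292/132055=0.11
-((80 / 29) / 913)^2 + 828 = 580454099612 / 701031529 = 828.00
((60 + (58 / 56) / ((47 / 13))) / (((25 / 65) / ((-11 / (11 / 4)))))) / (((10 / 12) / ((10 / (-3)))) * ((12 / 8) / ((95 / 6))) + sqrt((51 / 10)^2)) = -78384956 / 634641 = -123.51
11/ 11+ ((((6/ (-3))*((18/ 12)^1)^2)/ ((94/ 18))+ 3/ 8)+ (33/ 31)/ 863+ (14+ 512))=5296277065/ 10059128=526.51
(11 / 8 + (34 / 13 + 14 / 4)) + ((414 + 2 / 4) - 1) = 43783 / 104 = 420.99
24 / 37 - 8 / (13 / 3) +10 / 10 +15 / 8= 6455 / 3848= 1.68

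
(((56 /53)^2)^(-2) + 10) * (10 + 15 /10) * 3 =7330245429 /19668992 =372.68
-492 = -492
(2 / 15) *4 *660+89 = 441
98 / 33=2.97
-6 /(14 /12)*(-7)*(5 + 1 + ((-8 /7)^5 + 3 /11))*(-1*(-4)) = 115089840 /184877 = 622.52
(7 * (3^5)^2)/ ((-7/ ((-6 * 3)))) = 1062882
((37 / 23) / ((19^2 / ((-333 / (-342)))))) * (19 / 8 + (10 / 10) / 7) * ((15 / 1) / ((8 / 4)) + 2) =193029 / 1859872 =0.10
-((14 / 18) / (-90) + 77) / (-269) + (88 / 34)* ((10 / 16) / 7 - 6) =-194623774 / 12964455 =-15.01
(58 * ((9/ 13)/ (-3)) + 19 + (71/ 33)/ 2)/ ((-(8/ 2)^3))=-5741/ 54912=-0.10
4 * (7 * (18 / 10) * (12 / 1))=604.80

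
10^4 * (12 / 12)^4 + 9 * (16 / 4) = 10036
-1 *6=-6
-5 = -5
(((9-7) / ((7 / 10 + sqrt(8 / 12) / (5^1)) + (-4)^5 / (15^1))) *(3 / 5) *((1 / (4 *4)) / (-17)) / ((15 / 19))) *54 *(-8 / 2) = -6239106 / 349239925-6156 *sqrt(6) / 349239925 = -0.02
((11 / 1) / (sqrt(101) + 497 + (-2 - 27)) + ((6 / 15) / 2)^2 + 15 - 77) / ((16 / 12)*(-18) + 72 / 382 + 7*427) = -64745758157 / 3099681499325 - 2101*sqrt(101) / 123987259973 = -0.02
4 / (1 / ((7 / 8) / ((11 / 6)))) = 21 / 11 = 1.91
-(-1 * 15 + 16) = -1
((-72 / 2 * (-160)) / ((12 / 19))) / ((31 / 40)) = 364800 / 31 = 11767.74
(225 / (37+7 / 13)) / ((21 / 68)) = 16575 / 854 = 19.41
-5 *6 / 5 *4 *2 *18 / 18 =-48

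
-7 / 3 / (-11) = 7 / 33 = 0.21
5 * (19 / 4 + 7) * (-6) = -705 / 2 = -352.50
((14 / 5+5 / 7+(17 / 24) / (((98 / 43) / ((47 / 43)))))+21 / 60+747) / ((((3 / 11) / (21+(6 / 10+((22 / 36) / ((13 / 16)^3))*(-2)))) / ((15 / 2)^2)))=46406376110699 / 15502032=2993567.30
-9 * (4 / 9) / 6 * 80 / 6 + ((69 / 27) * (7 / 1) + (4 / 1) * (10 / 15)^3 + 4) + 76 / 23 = 10861 / 621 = 17.49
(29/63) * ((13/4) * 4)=377/63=5.98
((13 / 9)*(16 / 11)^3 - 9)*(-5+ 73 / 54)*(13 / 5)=139735843 / 3234330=43.20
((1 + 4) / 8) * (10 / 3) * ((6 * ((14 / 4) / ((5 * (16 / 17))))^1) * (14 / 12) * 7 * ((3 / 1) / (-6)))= -29155 / 768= -37.96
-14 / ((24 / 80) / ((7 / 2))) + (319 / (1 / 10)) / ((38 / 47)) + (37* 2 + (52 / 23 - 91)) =4939132 / 1311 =3767.45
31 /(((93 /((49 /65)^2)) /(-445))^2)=45662988721 /199212975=229.22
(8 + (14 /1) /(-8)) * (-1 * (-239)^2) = -1428025 /4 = -357006.25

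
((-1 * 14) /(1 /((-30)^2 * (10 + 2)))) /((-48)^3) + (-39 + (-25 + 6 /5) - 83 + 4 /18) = -830653 /5760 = -144.21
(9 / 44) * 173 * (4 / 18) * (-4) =-346 / 11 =-31.45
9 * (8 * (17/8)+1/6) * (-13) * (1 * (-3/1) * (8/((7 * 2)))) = 24102/7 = 3443.14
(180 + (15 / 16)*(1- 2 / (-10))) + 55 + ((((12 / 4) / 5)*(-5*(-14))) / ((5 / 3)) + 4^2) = 11093 / 40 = 277.32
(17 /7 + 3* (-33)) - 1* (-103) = 45 /7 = 6.43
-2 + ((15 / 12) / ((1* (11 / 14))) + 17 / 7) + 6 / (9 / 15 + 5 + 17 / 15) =2.91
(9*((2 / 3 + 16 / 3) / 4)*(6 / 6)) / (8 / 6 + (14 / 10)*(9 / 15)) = 2025 / 326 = 6.21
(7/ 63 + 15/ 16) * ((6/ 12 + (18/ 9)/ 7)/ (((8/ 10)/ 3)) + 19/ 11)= 434729/ 88704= 4.90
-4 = -4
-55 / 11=-5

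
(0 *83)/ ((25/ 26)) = 0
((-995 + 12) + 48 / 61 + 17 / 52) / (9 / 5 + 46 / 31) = -482754165 / 1614548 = -299.00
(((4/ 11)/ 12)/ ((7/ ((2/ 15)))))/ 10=1/ 17325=0.00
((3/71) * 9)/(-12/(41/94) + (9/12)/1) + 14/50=690211/2596825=0.27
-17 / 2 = -8.50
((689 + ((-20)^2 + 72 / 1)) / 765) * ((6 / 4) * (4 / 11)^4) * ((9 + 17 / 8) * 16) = 8817408 / 1244485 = 7.09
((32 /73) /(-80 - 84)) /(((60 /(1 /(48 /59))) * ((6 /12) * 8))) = -59 /4309920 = -0.00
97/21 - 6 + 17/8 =125/168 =0.74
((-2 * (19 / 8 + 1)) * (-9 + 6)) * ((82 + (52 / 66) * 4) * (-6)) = -10345.91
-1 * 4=-4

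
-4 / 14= -2 / 7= -0.29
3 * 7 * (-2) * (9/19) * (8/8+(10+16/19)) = -85050/361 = -235.60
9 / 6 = 3 / 2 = 1.50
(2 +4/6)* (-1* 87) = -232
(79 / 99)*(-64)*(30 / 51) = -50560 / 1683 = -30.04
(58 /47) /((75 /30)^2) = 0.20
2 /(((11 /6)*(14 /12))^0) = 2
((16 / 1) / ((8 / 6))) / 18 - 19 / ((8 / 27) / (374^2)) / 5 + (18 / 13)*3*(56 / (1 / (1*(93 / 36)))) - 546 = -699603103 / 390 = -1793854.11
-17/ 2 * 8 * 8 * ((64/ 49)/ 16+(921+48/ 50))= -501590.65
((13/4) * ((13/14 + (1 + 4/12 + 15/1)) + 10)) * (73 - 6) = 997295/168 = 5936.28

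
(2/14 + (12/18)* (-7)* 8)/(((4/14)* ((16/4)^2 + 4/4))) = -781/102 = -7.66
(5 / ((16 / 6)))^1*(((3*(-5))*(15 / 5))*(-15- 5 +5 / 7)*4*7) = 45562.50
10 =10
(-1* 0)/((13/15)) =0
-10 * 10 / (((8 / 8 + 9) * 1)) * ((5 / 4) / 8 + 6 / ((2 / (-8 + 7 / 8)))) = 3395 / 16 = 212.19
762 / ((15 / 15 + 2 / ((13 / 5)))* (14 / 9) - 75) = -89154 / 8453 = -10.55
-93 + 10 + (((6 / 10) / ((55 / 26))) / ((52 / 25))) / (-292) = -533195 / 6424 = -83.00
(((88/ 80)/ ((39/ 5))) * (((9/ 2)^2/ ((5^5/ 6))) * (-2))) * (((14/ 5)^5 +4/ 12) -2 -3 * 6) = -424441809/ 253906250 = -1.67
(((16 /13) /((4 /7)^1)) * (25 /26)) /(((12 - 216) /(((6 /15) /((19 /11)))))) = -385 /163761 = -0.00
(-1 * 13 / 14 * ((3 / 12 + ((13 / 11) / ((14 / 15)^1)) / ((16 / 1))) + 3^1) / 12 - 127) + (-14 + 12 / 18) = -19399301 / 137984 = -140.59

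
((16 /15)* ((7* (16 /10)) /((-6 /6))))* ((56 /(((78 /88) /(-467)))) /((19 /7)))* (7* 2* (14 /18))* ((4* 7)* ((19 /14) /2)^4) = 220991931776 /26325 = 8394755.24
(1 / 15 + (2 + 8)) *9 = 453 / 5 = 90.60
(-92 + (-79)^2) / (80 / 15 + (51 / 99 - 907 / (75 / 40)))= -1014585 / 78851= -12.87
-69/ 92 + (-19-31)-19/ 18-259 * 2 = -20513/ 36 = -569.81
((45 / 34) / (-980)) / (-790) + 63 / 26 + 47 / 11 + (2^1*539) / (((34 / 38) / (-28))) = -25391793685553 / 752832080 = -33728.36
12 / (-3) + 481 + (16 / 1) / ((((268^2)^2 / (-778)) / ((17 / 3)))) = 230690026595 / 483626904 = 477.00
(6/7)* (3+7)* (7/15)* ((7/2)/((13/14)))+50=846/13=65.08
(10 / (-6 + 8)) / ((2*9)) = 5 / 18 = 0.28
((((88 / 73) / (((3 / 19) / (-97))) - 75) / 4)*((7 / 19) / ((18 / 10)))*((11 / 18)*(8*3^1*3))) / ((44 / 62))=-193790765 / 74898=-2587.40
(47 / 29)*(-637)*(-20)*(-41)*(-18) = 441899640 / 29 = 15237918.62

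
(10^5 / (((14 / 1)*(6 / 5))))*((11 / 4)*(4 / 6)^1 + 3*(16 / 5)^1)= 612500 / 9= 68055.56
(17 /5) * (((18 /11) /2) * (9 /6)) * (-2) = -459 /55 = -8.35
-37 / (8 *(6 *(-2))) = 37 / 96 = 0.39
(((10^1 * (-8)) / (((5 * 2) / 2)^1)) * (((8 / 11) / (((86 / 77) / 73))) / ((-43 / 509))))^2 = 277100502224896 / 3418801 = 81051954.25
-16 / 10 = -8 / 5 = -1.60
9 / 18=1 / 2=0.50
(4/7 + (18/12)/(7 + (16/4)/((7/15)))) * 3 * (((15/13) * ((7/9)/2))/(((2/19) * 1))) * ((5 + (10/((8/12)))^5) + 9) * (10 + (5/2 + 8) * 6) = 5366423606585/11336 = 473396577.86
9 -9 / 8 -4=31 / 8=3.88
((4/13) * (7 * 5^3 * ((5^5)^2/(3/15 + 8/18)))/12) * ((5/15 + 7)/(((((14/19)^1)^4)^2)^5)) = 94867353210016516279744815134204294945599052849018621826171875/188510151153452411466521568450235497137431379968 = 503247982294555.05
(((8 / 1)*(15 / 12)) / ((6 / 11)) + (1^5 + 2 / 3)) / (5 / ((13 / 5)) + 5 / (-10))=520 / 37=14.05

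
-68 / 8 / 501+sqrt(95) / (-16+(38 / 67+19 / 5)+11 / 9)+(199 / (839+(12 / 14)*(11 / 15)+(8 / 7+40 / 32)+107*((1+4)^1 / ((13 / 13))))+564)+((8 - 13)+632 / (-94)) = 557248274765 / 1008769178 - 3015*sqrt(95) / 31388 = 551.47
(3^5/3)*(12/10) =486/5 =97.20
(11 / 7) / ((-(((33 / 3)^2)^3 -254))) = -11 / 12399149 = -0.00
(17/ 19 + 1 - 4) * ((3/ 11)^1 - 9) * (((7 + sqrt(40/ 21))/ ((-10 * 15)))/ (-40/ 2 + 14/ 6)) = 256 * sqrt(210)/ 387695 + 2688/ 55385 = 0.06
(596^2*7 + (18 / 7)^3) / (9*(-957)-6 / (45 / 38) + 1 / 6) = -8528794480 / 29559397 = -288.53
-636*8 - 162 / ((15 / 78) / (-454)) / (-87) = -1375176 / 145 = -9483.97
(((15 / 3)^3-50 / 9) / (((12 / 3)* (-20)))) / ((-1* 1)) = 215 / 144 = 1.49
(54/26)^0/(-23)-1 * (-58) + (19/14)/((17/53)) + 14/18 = 3102053/49266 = 62.97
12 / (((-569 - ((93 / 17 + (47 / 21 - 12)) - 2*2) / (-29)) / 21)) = -2608956 / 5893817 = -0.44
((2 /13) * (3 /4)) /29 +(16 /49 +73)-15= 2155079 /36946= 58.33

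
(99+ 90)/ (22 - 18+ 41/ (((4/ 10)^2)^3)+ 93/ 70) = 141120/ 7477937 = 0.02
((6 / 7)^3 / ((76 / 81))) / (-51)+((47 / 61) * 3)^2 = 2197170891 / 412245869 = 5.33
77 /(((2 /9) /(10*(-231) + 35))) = -1576575 /2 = -788287.50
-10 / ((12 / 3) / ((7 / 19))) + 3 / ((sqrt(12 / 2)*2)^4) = -3341 / 3648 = -0.92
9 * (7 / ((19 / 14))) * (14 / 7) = 1764 / 19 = 92.84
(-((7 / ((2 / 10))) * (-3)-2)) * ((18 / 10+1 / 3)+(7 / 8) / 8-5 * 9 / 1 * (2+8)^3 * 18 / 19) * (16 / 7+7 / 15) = -24044459832839 / 1915200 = -12554542.52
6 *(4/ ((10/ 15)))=36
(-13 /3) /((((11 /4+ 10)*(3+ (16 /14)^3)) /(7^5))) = -1271.43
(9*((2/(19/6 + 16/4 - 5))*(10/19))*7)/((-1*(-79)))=7560/19513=0.39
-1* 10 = -10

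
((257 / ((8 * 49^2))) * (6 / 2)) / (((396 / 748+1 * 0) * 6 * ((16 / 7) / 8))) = 4369 / 98784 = 0.04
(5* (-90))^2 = 202500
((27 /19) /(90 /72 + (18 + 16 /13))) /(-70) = -234 /236075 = -0.00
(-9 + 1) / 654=-0.01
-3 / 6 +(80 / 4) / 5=7 / 2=3.50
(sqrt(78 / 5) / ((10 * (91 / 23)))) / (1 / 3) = 0.30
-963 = -963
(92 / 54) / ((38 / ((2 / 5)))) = 46 / 2565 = 0.02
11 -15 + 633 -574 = 55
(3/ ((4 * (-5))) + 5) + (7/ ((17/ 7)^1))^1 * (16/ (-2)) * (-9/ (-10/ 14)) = -19427/ 68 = -285.69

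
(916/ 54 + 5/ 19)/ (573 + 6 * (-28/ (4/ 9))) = 0.09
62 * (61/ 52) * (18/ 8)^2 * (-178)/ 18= -3641.08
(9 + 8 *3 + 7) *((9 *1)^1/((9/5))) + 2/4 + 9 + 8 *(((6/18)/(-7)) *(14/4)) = 208.17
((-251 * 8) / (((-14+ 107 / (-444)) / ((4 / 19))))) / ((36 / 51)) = 5052128 / 120137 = 42.05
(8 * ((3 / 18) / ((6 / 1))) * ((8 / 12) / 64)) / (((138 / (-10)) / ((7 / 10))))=-7 / 59616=-0.00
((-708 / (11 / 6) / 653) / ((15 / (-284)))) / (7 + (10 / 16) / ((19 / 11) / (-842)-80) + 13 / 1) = 1191921035904 / 2128149250975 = 0.56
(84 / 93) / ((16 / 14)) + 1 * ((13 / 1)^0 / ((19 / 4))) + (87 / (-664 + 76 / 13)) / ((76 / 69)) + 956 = 9017645 / 9424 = 956.88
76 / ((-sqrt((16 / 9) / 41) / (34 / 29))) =-1938* sqrt(41) / 29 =-427.91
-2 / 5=-0.40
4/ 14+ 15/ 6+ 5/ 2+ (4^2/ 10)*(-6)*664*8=-1784647/ 35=-50989.91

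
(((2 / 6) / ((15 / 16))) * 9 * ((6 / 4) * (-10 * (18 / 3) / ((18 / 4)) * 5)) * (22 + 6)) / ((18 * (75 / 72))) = -7168 / 15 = -477.87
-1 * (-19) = 19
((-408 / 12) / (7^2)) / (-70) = 17 / 1715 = 0.01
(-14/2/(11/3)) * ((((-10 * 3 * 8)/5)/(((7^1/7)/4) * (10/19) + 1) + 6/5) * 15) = 558306/473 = 1180.35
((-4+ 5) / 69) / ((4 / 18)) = 3 / 46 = 0.07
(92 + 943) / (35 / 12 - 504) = -12420 / 6013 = -2.07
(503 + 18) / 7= 521 / 7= 74.43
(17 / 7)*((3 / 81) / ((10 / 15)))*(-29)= -493 / 126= -3.91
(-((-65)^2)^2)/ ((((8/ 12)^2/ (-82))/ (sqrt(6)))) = 6586880625 * sqrt(6)/ 2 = 8067248263.94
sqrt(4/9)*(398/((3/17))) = 13532/9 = 1503.56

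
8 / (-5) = -1.60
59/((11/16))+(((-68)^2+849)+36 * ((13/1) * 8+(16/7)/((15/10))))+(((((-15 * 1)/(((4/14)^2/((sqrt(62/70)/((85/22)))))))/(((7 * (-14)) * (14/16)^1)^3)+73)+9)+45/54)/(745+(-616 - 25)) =132 * sqrt(1085)/6370105105+449655853/48048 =9358.47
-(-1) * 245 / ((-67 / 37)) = -9065 / 67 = -135.30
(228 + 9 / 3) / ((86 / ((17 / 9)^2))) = 22253 / 2322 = 9.58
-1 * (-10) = 10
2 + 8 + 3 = 13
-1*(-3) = 3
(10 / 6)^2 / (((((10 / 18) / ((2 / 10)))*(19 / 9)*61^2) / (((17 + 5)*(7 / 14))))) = 99 / 70699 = 0.00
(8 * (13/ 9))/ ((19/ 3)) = 104/ 57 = 1.82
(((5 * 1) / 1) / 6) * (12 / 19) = 10 / 19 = 0.53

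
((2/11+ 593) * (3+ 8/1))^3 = 277805953125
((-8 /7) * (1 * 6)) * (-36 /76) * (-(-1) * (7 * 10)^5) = 5459115789.47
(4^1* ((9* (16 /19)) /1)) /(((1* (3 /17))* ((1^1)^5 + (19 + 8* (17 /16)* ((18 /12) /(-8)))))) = 104448 /11191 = 9.33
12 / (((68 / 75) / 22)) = 4950 / 17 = 291.18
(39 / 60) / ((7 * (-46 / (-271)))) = 3523 / 6440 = 0.55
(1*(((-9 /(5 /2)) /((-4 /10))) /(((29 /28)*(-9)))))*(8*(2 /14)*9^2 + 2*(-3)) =-2424 /29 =-83.59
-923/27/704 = -923/19008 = -0.05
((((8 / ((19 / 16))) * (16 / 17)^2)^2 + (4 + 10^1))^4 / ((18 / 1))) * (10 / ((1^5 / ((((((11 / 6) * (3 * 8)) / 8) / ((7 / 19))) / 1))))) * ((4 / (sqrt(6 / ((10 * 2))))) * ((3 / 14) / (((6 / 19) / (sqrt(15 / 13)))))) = 76492781312558514040052987561194339800 * sqrt(26) / 1458289605145603414857257796757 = 267462775.01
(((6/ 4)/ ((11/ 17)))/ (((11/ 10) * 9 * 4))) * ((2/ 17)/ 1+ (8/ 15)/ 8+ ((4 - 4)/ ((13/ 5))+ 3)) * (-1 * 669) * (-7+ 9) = -90538/ 363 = -249.42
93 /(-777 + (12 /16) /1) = -124 /1035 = -0.12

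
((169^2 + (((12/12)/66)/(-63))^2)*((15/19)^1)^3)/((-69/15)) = -308618813003125/101016855324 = -3055.12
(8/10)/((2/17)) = 34/5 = 6.80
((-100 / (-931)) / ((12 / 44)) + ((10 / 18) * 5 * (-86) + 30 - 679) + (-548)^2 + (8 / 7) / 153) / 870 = 42649786279 / 123925410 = 344.16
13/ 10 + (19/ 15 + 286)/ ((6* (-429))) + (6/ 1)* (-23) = -2641148/ 19305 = -136.81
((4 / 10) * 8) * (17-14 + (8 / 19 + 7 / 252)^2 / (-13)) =3630427 / 380133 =9.55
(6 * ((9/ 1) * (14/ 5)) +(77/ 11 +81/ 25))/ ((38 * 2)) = 2.12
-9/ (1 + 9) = -9/ 10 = -0.90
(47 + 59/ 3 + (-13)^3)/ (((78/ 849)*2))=-1808653/ 156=-11593.93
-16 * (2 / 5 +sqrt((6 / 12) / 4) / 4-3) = 208 / 5-sqrt(2) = 40.19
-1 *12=-12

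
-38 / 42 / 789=-19 / 16569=-0.00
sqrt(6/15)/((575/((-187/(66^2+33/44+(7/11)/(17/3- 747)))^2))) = 20928502253824 * sqrt(10)/32660128849125472875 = 0.00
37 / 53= 0.70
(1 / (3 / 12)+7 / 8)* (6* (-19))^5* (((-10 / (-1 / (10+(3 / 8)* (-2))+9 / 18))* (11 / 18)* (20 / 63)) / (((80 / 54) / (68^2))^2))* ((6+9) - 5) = 9189279458518803621120 / 203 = 45267386495166520301.08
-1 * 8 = -8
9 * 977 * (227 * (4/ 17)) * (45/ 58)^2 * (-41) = -165718813275/ 14297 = -11591159.91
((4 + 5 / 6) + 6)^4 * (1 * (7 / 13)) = 9611875 / 1296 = 7416.57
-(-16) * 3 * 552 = 26496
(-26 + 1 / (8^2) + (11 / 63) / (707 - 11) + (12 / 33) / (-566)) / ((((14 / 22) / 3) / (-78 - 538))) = 312126327293 / 4136328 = 75459.76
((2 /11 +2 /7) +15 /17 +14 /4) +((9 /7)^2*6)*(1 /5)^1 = 626159 /91630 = 6.83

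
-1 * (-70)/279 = 70/279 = 0.25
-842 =-842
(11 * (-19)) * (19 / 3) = -3971 / 3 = -1323.67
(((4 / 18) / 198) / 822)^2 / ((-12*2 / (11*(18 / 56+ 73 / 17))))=-0.00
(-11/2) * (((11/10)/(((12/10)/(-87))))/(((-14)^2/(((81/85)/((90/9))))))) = 284229/1332800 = 0.21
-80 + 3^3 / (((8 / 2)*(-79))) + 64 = -5083 / 316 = -16.09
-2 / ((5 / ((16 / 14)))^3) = -0.02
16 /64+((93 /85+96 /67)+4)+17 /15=540589 /68340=7.91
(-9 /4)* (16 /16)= -9 /4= -2.25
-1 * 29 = -29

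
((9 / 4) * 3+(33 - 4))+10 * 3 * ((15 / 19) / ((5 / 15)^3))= 51317 / 76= 675.22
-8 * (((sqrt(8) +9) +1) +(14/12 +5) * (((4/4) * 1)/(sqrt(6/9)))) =-80 - 74 * sqrt(6)/3 - 16 * sqrt(2) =-163.05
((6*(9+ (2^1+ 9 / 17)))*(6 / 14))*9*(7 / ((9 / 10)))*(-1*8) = -282240 / 17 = -16602.35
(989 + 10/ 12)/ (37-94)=-5939/ 342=-17.37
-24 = -24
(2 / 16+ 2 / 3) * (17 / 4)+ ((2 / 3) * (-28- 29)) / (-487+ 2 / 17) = 303943 / 88288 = 3.44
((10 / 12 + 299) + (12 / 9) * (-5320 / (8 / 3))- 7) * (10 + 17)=-127827 / 2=-63913.50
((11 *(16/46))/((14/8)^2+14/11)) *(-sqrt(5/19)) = -15488 *sqrt(95)/333431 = -0.45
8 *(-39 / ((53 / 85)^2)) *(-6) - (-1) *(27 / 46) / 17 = 10576782243 / 2196638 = 4814.99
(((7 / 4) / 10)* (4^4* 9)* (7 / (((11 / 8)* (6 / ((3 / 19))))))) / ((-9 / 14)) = -87808 / 1045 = -84.03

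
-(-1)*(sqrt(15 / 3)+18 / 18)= 1+sqrt(5)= 3.24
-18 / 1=-18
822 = 822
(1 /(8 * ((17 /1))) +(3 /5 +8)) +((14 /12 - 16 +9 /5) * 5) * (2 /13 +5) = -327.25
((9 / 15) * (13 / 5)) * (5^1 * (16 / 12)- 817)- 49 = -32828 / 25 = -1313.12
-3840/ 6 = -640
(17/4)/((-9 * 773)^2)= 0.00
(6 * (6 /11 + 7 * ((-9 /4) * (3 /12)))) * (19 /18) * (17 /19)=-3383 /176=-19.22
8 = 8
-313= -313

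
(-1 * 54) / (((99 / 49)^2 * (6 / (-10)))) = 24010 / 1089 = 22.05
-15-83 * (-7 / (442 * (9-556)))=-3627191 / 241774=-15.00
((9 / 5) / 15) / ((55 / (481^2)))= 694083 / 1375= 504.79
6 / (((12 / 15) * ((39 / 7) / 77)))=2695 / 26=103.65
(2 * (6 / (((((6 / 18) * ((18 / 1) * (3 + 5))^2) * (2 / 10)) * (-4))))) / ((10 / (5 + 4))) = -1 / 512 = -0.00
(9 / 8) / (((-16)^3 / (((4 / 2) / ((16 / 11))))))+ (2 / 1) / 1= 524189 / 262144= 2.00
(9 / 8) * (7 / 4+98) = 3591 / 32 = 112.22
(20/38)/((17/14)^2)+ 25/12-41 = -38.56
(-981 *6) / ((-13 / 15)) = 88290 / 13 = 6791.54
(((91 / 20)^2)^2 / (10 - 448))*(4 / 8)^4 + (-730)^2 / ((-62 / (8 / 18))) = -398359785471373 / 104279040000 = -3820.13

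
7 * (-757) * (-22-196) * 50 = 57759100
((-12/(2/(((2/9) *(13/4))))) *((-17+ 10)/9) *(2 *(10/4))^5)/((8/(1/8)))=284375/1728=164.57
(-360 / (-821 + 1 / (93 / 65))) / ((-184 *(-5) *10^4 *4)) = 837 / 70184960000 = 0.00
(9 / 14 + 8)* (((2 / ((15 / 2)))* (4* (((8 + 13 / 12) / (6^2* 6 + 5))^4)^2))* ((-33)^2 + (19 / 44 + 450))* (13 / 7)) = 2969257071767473561657 / 13833502236535591149948076032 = 0.00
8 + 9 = 17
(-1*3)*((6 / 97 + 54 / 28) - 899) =3654417 / 1358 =2691.03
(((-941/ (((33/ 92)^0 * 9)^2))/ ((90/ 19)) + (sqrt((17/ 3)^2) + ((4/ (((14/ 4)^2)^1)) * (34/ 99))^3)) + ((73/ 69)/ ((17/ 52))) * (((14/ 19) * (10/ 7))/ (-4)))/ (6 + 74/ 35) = 6682454514630347/ 22937877191014632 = 0.29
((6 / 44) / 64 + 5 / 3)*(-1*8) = -7049 / 528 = -13.35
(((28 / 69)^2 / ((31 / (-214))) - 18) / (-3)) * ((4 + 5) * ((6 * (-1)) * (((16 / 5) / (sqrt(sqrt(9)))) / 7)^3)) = -23137599488 * sqrt(3) / 6327964125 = -6.33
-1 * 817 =-817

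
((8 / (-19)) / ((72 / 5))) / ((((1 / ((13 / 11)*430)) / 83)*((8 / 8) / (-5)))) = 11599250 / 1881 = 6166.53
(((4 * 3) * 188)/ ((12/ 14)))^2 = 6927424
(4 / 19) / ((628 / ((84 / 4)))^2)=441 / 1873324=0.00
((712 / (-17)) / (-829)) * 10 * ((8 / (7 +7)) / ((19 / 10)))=284800 / 1874369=0.15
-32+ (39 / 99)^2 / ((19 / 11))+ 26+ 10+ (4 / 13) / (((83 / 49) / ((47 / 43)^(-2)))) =4.24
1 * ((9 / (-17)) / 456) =-3 / 2584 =-0.00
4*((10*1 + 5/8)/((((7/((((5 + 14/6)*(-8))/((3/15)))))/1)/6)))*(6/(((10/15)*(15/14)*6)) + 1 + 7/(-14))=-142120/7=-20302.86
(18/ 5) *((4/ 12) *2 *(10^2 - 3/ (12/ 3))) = 1191/ 5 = 238.20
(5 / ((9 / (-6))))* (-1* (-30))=-100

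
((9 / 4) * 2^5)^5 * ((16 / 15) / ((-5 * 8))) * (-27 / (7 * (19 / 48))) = 1671768834048 / 3325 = 502787619.26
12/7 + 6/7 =18/7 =2.57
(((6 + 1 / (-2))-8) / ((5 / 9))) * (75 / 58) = -5.82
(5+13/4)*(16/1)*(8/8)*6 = 792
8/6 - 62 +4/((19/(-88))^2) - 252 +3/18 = -163673/722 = -226.69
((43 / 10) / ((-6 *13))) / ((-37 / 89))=3827 / 28860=0.13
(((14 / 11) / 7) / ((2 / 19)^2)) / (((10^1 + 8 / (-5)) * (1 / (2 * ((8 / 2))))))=3610 / 231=15.63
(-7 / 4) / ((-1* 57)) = 7 / 228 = 0.03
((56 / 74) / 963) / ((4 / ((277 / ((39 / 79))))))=153181 / 1389609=0.11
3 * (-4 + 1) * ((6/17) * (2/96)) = -9/136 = -0.07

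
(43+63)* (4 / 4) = 106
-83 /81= -1.02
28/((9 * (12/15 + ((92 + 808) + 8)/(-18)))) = -70/1117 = -0.06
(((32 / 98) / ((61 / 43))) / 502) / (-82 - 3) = -344 / 63770315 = -0.00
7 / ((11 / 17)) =119 / 11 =10.82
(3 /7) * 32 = 13.71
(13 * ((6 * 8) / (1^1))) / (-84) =-52 / 7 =-7.43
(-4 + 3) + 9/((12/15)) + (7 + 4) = 85/4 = 21.25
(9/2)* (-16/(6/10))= -120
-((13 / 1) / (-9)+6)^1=-41 / 9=-4.56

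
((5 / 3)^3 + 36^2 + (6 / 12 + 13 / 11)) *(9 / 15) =773573 / 990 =781.39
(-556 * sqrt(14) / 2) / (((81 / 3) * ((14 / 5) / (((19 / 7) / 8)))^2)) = -1254475 * sqrt(14) / 8297856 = -0.57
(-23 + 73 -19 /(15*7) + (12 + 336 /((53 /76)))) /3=3025303 /16695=181.21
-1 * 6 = -6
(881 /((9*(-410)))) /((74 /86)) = -37883 /136530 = -0.28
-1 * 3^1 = -3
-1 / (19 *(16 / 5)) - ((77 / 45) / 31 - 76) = 32199697 / 424080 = 75.93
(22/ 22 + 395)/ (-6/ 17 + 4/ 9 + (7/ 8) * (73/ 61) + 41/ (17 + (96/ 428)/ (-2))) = 53427467808/ 481173073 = 111.04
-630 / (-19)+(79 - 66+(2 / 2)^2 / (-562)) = 492855 / 10678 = 46.16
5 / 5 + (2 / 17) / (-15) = 253 / 255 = 0.99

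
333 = 333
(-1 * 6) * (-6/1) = 36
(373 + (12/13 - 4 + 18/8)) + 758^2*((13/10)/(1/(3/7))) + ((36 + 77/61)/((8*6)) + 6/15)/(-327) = 139617489253253/435642480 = 320486.40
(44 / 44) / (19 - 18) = 1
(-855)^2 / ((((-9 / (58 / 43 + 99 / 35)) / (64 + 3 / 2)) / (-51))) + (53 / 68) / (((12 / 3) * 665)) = 8815910274976079 / 7777840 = 1133465110.49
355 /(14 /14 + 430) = 355 /431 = 0.82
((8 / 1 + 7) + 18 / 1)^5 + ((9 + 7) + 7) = 39135416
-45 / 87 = -15 / 29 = -0.52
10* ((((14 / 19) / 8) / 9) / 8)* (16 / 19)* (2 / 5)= 14 / 3249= 0.00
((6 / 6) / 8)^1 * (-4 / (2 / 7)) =-7 / 4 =-1.75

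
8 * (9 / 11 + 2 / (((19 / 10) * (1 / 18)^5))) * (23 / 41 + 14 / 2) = 1030948724880 / 8569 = 120311439.48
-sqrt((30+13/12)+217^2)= -sqrt(1696323)/6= -217.07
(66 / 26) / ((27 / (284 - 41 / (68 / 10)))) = 7997 / 306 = 26.13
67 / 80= 0.84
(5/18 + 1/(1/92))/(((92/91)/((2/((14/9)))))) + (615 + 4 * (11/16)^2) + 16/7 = 7589201/10304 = 736.53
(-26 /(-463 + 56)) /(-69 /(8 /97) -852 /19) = -3952 /54531081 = -0.00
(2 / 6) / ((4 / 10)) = 5 / 6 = 0.83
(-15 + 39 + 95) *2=238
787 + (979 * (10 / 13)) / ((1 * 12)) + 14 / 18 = 199025 / 234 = 850.53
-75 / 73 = -1.03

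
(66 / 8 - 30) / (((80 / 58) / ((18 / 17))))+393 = 511773 / 1360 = 376.30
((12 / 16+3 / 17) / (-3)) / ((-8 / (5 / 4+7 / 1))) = 693 / 2176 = 0.32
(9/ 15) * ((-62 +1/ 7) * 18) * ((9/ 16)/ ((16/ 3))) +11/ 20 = -69.91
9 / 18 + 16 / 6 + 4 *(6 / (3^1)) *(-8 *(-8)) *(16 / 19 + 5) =341353 / 114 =2994.32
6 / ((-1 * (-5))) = 6 / 5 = 1.20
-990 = -990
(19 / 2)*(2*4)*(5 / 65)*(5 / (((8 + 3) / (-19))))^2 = 685900 / 1573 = 436.05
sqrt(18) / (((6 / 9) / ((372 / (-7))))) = -1674 * sqrt(2) / 7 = -338.20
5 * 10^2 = 500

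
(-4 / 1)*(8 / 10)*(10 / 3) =-32 / 3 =-10.67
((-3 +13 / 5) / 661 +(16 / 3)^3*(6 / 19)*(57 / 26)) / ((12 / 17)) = 115066217 / 773370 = 148.79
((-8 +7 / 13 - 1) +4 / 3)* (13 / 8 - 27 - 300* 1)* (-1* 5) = -1809085 / 156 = -11596.70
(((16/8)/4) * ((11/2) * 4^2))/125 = 44/125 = 0.35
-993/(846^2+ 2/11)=-10923/7872878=-0.00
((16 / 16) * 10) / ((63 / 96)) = 320 / 21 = 15.24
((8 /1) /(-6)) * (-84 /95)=112 /95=1.18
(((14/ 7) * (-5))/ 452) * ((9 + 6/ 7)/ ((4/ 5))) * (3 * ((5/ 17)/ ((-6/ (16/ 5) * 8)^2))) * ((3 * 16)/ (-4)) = 345/ 26894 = 0.01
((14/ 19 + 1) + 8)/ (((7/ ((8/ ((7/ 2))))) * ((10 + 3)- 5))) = 370/ 931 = 0.40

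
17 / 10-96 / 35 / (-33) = 1373 / 770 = 1.78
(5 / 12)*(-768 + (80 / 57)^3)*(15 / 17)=-885726400 / 3148281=-281.34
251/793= 0.32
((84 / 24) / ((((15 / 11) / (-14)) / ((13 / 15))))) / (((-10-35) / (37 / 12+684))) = 11554543 / 24300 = 475.50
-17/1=-17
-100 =-100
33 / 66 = 1 / 2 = 0.50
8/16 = 1/2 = 0.50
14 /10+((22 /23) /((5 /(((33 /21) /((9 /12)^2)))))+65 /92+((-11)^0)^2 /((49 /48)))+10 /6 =214513 /40572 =5.29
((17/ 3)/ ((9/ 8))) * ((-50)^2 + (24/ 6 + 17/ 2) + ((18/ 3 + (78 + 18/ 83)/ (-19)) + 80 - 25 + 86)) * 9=189835124/ 1577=120377.38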